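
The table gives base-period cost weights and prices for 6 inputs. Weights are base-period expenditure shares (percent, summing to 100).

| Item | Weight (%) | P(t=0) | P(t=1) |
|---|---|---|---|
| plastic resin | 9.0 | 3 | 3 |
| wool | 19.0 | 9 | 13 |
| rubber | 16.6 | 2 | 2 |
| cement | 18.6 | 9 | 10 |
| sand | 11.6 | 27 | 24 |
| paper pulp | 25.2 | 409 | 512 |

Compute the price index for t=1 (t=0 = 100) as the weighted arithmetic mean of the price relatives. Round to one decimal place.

plastic resin: 9.0 × (3/3) = 9.0 × 1.000000 = 9.0000
wool: 19.0 × (13/9) = 19.0 × 1.444444 = 27.4444
rubber: 16.6 × (2/2) = 16.6 × 1.000000 = 16.6000
cement: 18.6 × (10/9) = 18.6 × 1.111111 = 20.6667
sand: 11.6 × (24/27) = 11.6 × 0.888889 = 10.3111
paper pulp: 25.2 × (512/409) = 25.2 × 1.251834 = 31.5462
Index = Σ wᵢ·(p₁ᵢ/p₀ᵢ) = 9.0000 + 27.4444 + 16.6000 + 20.6667 + 10.3111 + 31.5462 = 115.5684

115.6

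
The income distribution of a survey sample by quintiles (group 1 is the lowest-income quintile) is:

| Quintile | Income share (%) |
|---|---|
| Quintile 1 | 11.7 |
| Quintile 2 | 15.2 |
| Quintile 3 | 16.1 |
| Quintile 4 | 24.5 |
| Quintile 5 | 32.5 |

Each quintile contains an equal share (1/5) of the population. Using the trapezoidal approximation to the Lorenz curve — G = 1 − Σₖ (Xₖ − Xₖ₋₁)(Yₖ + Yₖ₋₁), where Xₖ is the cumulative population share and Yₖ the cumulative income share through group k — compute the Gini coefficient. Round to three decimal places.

0.204

Cumulative income shares Yₖ: 0.1170, 0.2690, 0.4300, 0.6750, 1.0000
Σ (Xₖ−Xₖ₋₁)(Yₖ+Yₖ₋₁) = (1/5)(0.1170+0.0000) + (1/5)(0.2690+0.1170) + (1/5)(0.4300+0.2690) + (1/5)(0.6750+0.4300) + (1/5)(1.0000+0.6750)
  = 0.0234 + 0.0772 + 0.1398 + 0.2210 + 0.3350 = 0.7964
G = 1 − 0.7964 = 0.2036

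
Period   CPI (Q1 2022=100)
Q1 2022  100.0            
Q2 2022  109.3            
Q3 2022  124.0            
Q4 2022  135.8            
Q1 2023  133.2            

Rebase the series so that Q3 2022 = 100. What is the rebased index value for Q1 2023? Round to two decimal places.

Rebased(Q1 2023) = 133.2 / 124.0 × 100 = 107.4194

107.42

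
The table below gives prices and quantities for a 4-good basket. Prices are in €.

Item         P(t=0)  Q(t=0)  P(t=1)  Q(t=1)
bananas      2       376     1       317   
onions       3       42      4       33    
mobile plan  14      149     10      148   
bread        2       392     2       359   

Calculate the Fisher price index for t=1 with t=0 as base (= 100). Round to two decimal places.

75.16

Laspeyres component (base-period weights):
ΣP(t=1)Q(t=0) = 1×376 + 4×42 + 10×149 + 2×392 = 376 + 168 + 1490 + 784 = 2818
ΣP(t=0)Q(t=0) = 2×376 + 3×42 + 14×149 + 2×392 = 752 + 126 + 2086 + 784 = 3748
L = 2818 / 3748 × 100 = 75.1868
Paasche component (current-period weights):
ΣP(t=1)Q(t=1) = 1×317 + 4×33 + 10×148 + 2×359 = 317 + 132 + 1480 + 718 = 2647
ΣP(t=0)Q(t=1) = 2×317 + 3×33 + 14×148 + 2×359 = 634 + 99 + 2072 + 718 = 3523
P = 2647 / 3523 × 100 = 75.1348
Fisher = √(L × P) = √(75.1868 × 75.1348) = 75.1608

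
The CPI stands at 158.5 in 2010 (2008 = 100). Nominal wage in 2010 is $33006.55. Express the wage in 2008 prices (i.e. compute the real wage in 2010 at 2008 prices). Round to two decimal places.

Real = Nominal ÷ (Index/100) = 33006.55 ÷ (158.5/100)
     = 33006.55 ÷ 1.585 = 20824.3218

20824.32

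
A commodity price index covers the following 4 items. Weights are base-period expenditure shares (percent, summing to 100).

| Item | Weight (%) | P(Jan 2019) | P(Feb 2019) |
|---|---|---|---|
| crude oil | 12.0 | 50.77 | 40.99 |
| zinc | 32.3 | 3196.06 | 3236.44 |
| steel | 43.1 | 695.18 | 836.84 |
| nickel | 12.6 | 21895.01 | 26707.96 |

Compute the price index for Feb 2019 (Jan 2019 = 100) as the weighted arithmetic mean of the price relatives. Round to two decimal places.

crude oil: 12.0 × (40.99/50.77) = 12.0 × 0.807367 = 9.6884
zinc: 32.3 × (3236.44/3196.06) = 32.3 × 1.012634 = 32.7081
steel: 43.1 × (836.84/695.18) = 43.1 × 1.203775 = 51.8827
nickel: 12.6 × (26707.96/21895.01) = 12.6 × 1.219819 = 15.3697
Index = Σ wᵢ·(p₁ᵢ/p₀ᵢ) = 9.6884 + 32.7081 + 51.8827 + 15.3697 = 109.6489

109.65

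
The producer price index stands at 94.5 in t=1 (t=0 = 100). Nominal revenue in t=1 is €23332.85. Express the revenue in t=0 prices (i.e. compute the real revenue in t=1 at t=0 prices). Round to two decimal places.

Real = Nominal ÷ (Index/100) = 23332.85 ÷ (94.5/100)
     = 23332.85 ÷ 0.945 = 24690.8466

24690.85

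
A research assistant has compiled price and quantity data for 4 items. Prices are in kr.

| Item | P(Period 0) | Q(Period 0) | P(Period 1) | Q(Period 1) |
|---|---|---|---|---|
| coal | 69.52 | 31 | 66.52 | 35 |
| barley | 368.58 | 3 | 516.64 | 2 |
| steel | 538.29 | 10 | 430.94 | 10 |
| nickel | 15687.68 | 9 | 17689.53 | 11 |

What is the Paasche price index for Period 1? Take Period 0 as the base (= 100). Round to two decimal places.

Paasche price index uses current-period quantities as weights.
ΣP(Period 1)·Q(Period 1) = 66.52×35 + 516.64×2 + 430.94×10 + 17689.53×11 = 2328.2 + 1033.28 + 4309.4 + 194584.83 = 202255.71
ΣP(Period 0)·Q(Period 1) = 69.52×35 + 368.58×2 + 538.29×10 + 15687.68×11 = 2433.2 + 737.16 + 5382.9 + 172564.48 = 181117.74
Index = 202255.71 / 181117.74 × 100 = 111.6708

111.67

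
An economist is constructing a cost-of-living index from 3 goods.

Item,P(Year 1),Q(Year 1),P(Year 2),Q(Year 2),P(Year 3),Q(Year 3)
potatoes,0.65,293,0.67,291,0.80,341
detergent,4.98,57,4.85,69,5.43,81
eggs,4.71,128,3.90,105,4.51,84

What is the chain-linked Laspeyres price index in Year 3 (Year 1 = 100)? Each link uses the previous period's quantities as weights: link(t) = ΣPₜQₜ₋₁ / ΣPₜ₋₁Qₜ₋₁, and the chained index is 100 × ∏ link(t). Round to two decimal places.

103.86

Link Year 1→Year 2:
ΣP(Year 2)Q(Year 1) = 0.67×293 + 4.85×57 + 3.90×128 = 196.31 + 276.45 + 499.2 = 971.96
ΣP(Year 1)Q(Year 1) = 0.65×293 + 4.98×57 + 4.71×128 = 190.45 + 283.86 + 602.88 = 1077.19
link = 971.96/1077.19 = 0.902311
Link Year 2→Year 3:
ΣP(Year 3)Q(Year 2) = 0.80×291 + 5.43×69 + 4.51×105 = 232.8 + 374.67 + 473.55 = 1081.02
ΣP(Year 2)Q(Year 2) = 0.67×291 + 4.85×69 + 3.90×105 = 194.97 + 334.65 + 409.5 = 939.12
link = 1081.02/939.12 = 1.151099
Chained index = 100 × 0.902311 × 1.151099 = 103.8649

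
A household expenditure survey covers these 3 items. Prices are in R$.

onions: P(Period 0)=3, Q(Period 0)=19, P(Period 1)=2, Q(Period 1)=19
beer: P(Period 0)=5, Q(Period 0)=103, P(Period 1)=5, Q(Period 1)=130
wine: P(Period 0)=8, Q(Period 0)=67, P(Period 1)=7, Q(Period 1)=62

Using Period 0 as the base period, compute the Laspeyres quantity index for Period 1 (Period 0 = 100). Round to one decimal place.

Laspeyres quantity index uses base-period prices as weights.
ΣP(Period 0)·Q(Period 1) = 3×19 + 5×130 + 8×62 = 57 + 650 + 496 = 1203
ΣP(Period 0)·Q(Period 0) = 3×19 + 5×103 + 8×67 = 57 + 515 + 536 = 1108
Index = 1203 / 1108 × 100 = 108.5740

108.6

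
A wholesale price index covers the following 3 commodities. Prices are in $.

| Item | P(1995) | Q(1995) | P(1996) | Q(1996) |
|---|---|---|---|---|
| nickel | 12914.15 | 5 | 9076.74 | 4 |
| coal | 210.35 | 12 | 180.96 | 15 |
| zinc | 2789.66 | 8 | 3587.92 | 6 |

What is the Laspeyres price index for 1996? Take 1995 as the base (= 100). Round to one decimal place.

Laspeyres price index uses base-period quantities as weights.
ΣP(1996)·Q(1995) = 9076.74×5 + 180.96×12 + 3587.92×8 = 45383.7 + 2171.52 + 28703.36 = 76258.58
ΣP(1995)·Q(1995) = 12914.15×5 + 210.35×12 + 2789.66×8 = 64570.75 + 2524.2 + 22317.28 = 89412.23
Index = 76258.58 / 89412.23 × 100 = 85.2888

85.3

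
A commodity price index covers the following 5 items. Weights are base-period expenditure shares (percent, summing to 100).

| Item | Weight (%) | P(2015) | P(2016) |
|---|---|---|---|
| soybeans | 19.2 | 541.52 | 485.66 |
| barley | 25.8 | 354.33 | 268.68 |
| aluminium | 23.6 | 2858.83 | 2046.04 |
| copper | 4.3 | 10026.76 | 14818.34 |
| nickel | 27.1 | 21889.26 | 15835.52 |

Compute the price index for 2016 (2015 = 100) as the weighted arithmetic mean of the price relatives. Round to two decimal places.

79.63

soybeans: 19.2 × (485.66/541.52) = 19.2 × 0.896846 = 17.2194
barley: 25.8 × (268.68/354.33) = 25.8 × 0.758276 = 19.5635
aluminium: 23.6 × (2046.04/2858.83) = 23.6 × 0.715691 = 16.8903
copper: 4.3 × (14818.34/10026.76) = 4.3 × 1.477879 = 6.3549
nickel: 27.1 × (15835.52/21889.26) = 27.1 × 0.723438 = 19.6052
Index = Σ wᵢ·(p₁ᵢ/p₀ᵢ) = 17.2194 + 19.5635 + 16.8903 + 6.3549 + 19.6052 = 79.6333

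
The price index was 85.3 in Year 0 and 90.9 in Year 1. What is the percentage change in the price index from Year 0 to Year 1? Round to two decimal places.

6.57%

Change = (90.9 − 85.3) / 85.3 × 100
       = 5.6 / 85.3 × 100 = 6.5651%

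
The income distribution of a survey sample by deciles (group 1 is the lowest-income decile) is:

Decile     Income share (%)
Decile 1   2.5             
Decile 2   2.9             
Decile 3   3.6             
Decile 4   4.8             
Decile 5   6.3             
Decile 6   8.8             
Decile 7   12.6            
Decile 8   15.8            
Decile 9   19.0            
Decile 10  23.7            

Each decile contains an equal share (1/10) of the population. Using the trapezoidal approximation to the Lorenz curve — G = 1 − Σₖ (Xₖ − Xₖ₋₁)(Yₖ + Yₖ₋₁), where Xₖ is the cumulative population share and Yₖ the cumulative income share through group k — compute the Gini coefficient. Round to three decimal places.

Cumulative income shares Yₖ: 0.0250, 0.0540, 0.0900, 0.1380, 0.2010, 0.2890, 0.4150, 0.5730, 0.7630, 1.0000
Σ (Xₖ−Xₖ₋₁)(Yₖ+Yₖ₋₁) = (1/10)(0.0250+0.0000) + (1/10)(0.0540+0.0250) + (1/10)(0.0900+0.0540) + (1/10)(0.1380+0.0900) + (1/10)(0.2010+0.1380) + (1/10)(0.2890+0.2010) + (1/10)(0.4150+0.2890) + (1/10)(0.5730+0.4150) + (1/10)(0.7630+0.5730) + (1/10)(1.0000+0.7630)
  = 0.0025 + 0.0079 + 0.0144 + 0.0228 + 0.0339 + 0.0490 + 0.0704 + 0.0988 + 0.1336 + 0.1763 = 0.6096
G = 1 − 0.6096 = 0.3904

0.390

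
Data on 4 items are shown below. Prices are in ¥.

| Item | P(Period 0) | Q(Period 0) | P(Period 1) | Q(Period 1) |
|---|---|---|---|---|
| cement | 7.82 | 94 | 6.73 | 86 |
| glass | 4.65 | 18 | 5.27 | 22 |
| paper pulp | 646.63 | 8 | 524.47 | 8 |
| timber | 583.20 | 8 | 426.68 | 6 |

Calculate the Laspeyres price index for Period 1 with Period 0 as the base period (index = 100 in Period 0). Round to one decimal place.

Laspeyres price index uses base-period quantities as weights.
ΣP(Period 1)·Q(Period 0) = 6.73×94 + 5.27×18 + 524.47×8 + 426.68×8 = 632.62 + 94.86 + 4195.76 + 3413.44 = 8336.68
ΣP(Period 0)·Q(Period 0) = 7.82×94 + 4.65×18 + 646.63×8 + 583.20×8 = 735.08 + 83.7 + 5173.04 + 4665.6 = 10657.42
Index = 8336.68 / 10657.42 × 100 = 78.2242

78.2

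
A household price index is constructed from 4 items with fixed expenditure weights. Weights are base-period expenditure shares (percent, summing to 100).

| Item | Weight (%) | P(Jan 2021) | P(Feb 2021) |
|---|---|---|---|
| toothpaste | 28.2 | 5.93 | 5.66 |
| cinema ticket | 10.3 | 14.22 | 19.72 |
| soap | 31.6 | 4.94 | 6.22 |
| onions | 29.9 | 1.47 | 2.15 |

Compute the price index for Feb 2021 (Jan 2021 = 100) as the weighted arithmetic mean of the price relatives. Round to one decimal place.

toothpaste: 28.2 × (5.66/5.93) = 28.2 × 0.954469 = 26.9160
cinema ticket: 10.3 × (19.72/14.22) = 10.3 × 1.386779 = 14.2838
soap: 31.6 × (6.22/4.94) = 31.6 × 1.259109 = 39.7879
onions: 29.9 × (2.15/1.47) = 29.9 × 1.462585 = 43.7313
Index = Σ wᵢ·(p₁ᵢ/p₀ᵢ) = 26.9160 + 14.2838 + 39.7879 + 43.7313 = 124.7190

124.7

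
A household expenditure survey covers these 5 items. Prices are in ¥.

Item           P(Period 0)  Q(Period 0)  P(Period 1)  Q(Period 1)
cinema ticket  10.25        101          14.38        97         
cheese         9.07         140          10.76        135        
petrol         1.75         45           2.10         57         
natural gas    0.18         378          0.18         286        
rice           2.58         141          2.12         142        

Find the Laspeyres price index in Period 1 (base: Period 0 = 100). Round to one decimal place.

121.5

Laspeyres price index uses base-period quantities as weights.
ΣP(Period 1)·Q(Period 0) = 14.38×101 + 10.76×140 + 2.10×45 + 0.18×378 + 2.12×141 = 1452.38 + 1506.4 + 94.5 + 68.04 + 298.92 = 3420.24
ΣP(Period 0)·Q(Period 0) = 10.25×101 + 9.07×140 + 1.75×45 + 0.18×378 + 2.58×141 = 1035.25 + 1269.8 + 78.75 + 68.04 + 363.78 = 2815.62
Index = 3420.24 / 2815.62 × 100 = 121.4738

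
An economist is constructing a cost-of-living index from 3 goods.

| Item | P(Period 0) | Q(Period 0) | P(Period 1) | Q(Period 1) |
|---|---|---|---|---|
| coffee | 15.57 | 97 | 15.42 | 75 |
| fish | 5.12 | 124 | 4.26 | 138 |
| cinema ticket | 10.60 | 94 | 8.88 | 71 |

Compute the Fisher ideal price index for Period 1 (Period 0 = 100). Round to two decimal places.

90.70

Laspeyres component (base-period weights):
ΣP(Period 1)Q(Period 0) = 15.42×97 + 4.26×124 + 8.88×94 = 1495.74 + 528.24 + 834.72 = 2858.7
ΣP(Period 0)Q(Period 0) = 15.57×97 + 5.12×124 + 10.60×94 = 1510.29 + 634.88 + 996.4 = 3141.57
L = 2858.7 / 3141.57 × 100 = 90.9959
Paasche component (current-period weights):
ΣP(Period 1)Q(Period 1) = 15.42×75 + 4.26×138 + 8.88×71 = 1156.5 + 587.88 + 630.48 = 2374.86
ΣP(Period 0)Q(Period 1) = 15.57×75 + 5.12×138 + 10.60×71 = 1167.75 + 706.56 + 752.6 = 2626.91
P = 2374.86 / 2626.91 × 100 = 90.4051
Fisher = √(L × P) = √(90.9959 × 90.4051) = 90.7000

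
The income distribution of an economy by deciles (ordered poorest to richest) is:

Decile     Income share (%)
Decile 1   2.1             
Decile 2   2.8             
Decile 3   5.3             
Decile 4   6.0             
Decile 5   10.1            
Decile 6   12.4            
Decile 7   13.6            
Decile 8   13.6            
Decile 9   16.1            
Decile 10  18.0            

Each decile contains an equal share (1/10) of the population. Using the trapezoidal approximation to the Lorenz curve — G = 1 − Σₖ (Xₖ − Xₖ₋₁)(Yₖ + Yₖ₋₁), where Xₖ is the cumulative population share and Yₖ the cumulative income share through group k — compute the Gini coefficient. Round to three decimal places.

0.303

Cumulative income shares Yₖ: 0.0210, 0.0490, 0.1020, 0.1620, 0.2630, 0.3870, 0.5230, 0.6590, 0.8200, 1.0000
Σ (Xₖ−Xₖ₋₁)(Yₖ+Yₖ₋₁) = (1/10)(0.0210+0.0000) + (1/10)(0.0490+0.0210) + (1/10)(0.1020+0.0490) + (1/10)(0.1620+0.1020) + (1/10)(0.2630+0.1620) + (1/10)(0.3870+0.2630) + (1/10)(0.5230+0.3870) + (1/10)(0.6590+0.5230) + (1/10)(0.8200+0.6590) + (1/10)(1.0000+0.8200)
  = 0.0021 + 0.0070 + 0.0151 + 0.0264 + 0.0425 + 0.0650 + 0.0910 + 0.1182 + 0.1479 + 0.1820 = 0.6972
G = 1 − 0.6972 = 0.3028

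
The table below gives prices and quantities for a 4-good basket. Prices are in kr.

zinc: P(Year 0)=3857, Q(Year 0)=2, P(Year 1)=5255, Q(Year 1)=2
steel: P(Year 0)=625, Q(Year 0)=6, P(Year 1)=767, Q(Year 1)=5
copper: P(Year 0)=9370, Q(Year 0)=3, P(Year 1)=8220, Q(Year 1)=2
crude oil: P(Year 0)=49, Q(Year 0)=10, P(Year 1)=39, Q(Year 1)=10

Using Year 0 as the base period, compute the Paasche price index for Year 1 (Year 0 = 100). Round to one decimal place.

Paasche price index uses current-period quantities as weights.
ΣP(Year 1)·Q(Year 1) = 5255×2 + 767×5 + 8220×2 + 39×10 = 10510 + 3835 + 16440 + 390 = 31175
ΣP(Year 0)·Q(Year 1) = 3857×2 + 625×5 + 9370×2 + 49×10 = 7714 + 3125 + 18740 + 490 = 30069
Index = 31175 / 30069 × 100 = 103.6782

103.7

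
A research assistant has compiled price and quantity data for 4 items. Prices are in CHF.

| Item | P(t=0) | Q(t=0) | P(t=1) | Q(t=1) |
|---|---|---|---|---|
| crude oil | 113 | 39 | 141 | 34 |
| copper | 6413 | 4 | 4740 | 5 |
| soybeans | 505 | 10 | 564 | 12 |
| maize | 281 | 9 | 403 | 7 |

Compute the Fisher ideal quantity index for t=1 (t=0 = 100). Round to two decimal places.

114.81

Laspeyres component (base-period weights):
ΣP(t=0)Q(t=1) = 113×34 + 6413×5 + 505×12 + 281×7 = 3842 + 32065 + 6060 + 1967 = 43934
ΣP(t=0)Q(t=0) = 113×39 + 6413×4 + 505×10 + 281×9 = 4407 + 25652 + 5050 + 2529 = 37638
L = 43934 / 37638 × 100 = 116.7278
Paasche component (current-period weights):
ΣP(t=1)Q(t=1) = 141×34 + 4740×5 + 564×12 + 403×7 = 4794 + 23700 + 6768 + 2821 = 38083
ΣP(t=1)Q(t=0) = 141×39 + 4740×4 + 564×10 + 403×9 = 5499 + 18960 + 5640 + 3627 = 33726
P = 38083 / 33726 × 100 = 112.9188
Fisher = √(L × P) = √(116.7278 × 112.9188) = 114.8075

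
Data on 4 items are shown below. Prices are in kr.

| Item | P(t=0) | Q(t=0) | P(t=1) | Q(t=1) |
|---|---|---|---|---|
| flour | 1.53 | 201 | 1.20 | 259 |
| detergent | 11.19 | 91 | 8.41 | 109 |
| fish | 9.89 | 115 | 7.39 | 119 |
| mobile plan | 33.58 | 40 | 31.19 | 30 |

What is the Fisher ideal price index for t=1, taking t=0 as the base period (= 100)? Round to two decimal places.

Laspeyres component (base-period weights):
ΣP(t=1)Q(t=0) = 1.20×201 + 8.41×91 + 7.39×115 + 31.19×40 = 241.2 + 765.31 + 849.85 + 1247.6 = 3103.96
ΣP(t=0)Q(t=0) = 1.53×201 + 11.19×91 + 9.89×115 + 33.58×40 = 307.53 + 1018.29 + 1137.35 + 1343.2 = 3806.37
L = 3103.96 / 3806.37 × 100 = 81.5465
Paasche component (current-period weights):
ΣP(t=1)Q(t=1) = 1.20×259 + 8.41×109 + 7.39×119 + 31.19×30 = 310.8 + 916.69 + 879.41 + 935.7 = 3042.6
ΣP(t=0)Q(t=1) = 1.53×259 + 11.19×109 + 9.89×119 + 33.58×30 = 396.27 + 1219.71 + 1176.91 + 1007.4 = 3800.29
P = 3042.6 / 3800.29 × 100 = 80.0623
Fisher = √(L × P) = √(81.5465 × 80.0623) = 80.8010

80.80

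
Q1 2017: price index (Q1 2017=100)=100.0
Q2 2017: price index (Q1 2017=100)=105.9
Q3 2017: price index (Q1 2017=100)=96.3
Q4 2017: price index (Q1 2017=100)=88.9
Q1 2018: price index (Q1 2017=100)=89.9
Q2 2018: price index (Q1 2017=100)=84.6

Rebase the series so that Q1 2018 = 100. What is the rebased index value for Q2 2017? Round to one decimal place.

117.8

Rebased(Q2 2017) = 105.9 / 89.9 × 100 = 117.7976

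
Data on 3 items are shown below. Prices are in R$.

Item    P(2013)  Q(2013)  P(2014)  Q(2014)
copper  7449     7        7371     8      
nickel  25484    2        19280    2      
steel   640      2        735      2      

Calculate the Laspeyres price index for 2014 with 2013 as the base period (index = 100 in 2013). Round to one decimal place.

Laspeyres price index uses base-period quantities as weights.
ΣP(2014)·Q(2013) = 7371×7 + 19280×2 + 735×2 = 51597 + 38560 + 1470 = 91627
ΣP(2013)·Q(2013) = 7449×7 + 25484×2 + 640×2 = 52143 + 50968 + 1280 = 104391
Index = 91627 / 104391 × 100 = 87.7729

87.8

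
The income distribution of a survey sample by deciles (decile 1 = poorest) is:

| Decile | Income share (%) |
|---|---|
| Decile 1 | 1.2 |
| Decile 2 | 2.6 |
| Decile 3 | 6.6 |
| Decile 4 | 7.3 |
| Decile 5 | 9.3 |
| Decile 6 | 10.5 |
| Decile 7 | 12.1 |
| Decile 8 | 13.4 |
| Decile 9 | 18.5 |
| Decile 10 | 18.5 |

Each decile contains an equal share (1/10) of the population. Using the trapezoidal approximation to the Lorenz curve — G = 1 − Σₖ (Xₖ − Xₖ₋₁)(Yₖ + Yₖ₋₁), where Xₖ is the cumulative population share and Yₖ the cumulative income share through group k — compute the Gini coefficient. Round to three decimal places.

0.317

Cumulative income shares Yₖ: 0.0120, 0.0380, 0.1040, 0.1770, 0.2700, 0.3750, 0.4960, 0.6300, 0.8150, 1.0000
Σ (Xₖ−Xₖ₋₁)(Yₖ+Yₖ₋₁) = (1/10)(0.0120+0.0000) + (1/10)(0.0380+0.0120) + (1/10)(0.1040+0.0380) + (1/10)(0.1770+0.1040) + (1/10)(0.2700+0.1770) + (1/10)(0.3750+0.2700) + (1/10)(0.4960+0.3750) + (1/10)(0.6300+0.4960) + (1/10)(0.8150+0.6300) + (1/10)(1.0000+0.8150)
  = 0.0012 + 0.0050 + 0.0142 + 0.0281 + 0.0447 + 0.0645 + 0.0871 + 0.1126 + 0.1445 + 0.1815 = 0.6834
G = 1 − 0.6834 = 0.3166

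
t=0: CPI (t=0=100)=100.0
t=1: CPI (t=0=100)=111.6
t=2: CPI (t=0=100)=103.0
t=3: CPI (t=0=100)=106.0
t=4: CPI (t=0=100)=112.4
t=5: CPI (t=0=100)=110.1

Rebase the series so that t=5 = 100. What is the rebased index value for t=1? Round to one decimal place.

Rebased(t=1) = 111.6 / 110.1 × 100 = 101.3624

101.4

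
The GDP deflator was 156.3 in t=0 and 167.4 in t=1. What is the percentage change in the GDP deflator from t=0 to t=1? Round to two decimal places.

Change = (167.4 − 156.3) / 156.3 × 100
       = 11.1 / 156.3 × 100 = 7.1017%

7.10%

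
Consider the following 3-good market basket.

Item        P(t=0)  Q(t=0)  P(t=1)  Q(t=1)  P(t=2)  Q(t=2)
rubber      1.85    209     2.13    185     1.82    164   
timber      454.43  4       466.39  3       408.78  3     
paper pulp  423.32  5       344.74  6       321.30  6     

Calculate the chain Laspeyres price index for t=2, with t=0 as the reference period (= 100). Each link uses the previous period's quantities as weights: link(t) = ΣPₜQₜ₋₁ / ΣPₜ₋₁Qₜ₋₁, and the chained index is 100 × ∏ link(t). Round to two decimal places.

84.40

Link t=0→t=1:
ΣP(t=1)Q(t=0) = 2.13×209 + 466.39×4 + 344.74×5 = 445.17 + 1865.56 + 1723.7 = 4034.43
ΣP(t=0)Q(t=0) = 1.85×209 + 454.43×4 + 423.32×5 = 386.65 + 1817.72 + 2116.6 = 4320.97
link = 4034.43/4320.97 = 0.933686
Link t=1→t=2:
ΣP(t=2)Q(t=1) = 1.82×185 + 408.78×3 + 321.30×6 = 336.7 + 1226.34 + 1927.8 = 3490.84
ΣP(t=1)Q(t=1) = 2.13×185 + 466.39×3 + 344.74×6 = 394.05 + 1399.17 + 2068.44 = 3861.66
link = 3490.84/3861.66 = 0.903974
Chained index = 100 × 0.933686 × 0.903974 = 84.4028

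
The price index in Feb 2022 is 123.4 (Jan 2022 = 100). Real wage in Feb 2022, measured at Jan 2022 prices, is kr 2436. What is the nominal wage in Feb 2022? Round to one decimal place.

Nominal = Real × (Index/100) = 2436 × (123.4/100)
        = 2436 × 1.234 = 3006.0240

3006.0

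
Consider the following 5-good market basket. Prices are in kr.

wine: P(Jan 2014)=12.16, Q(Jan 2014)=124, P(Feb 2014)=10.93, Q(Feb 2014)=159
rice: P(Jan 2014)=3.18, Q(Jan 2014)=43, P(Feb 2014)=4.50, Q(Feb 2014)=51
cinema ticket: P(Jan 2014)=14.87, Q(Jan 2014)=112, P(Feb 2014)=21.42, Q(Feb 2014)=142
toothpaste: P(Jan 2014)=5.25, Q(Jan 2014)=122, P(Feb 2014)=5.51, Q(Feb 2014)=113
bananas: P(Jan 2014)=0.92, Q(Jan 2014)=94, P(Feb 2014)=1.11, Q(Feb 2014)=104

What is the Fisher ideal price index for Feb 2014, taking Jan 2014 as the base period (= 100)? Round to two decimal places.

Laspeyres component (base-period weights):
ΣP(Feb 2014)Q(Jan 2014) = 10.93×124 + 4.50×43 + 21.42×112 + 5.51×122 + 1.11×94 = 1355.32 + 193.5 + 2399.04 + 672.22 + 104.34 = 4724.42
ΣP(Jan 2014)Q(Jan 2014) = 12.16×124 + 3.18×43 + 14.87×112 + 5.25×122 + 0.92×94 = 1507.84 + 136.74 + 1665.44 + 640.5 + 86.48 = 4037
L = 4724.42 / 4037 × 100 = 117.0280
Paasche component (current-period weights):
ΣP(Feb 2014)Q(Feb 2014) = 10.93×159 + 4.50×51 + 21.42×142 + 5.51×113 + 1.11×104 = 1737.87 + 229.5 + 3041.64 + 622.63 + 115.44 = 5747.08
ΣP(Jan 2014)Q(Feb 2014) = 12.16×159 + 3.18×51 + 14.87×142 + 5.25×113 + 0.92×104 = 1933.44 + 162.18 + 2111.54 + 593.25 + 95.68 = 4896.09
P = 5747.08 / 4896.09 × 100 = 117.3810
Fisher = √(L × P) = √(117.0280 × 117.3810) = 117.2044

117.20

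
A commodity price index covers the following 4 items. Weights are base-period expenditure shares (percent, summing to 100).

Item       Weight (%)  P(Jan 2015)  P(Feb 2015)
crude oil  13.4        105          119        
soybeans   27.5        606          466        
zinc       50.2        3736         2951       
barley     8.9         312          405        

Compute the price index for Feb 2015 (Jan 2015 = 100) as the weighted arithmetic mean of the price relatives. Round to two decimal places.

87.54

crude oil: 13.4 × (119/105) = 13.4 × 1.133333 = 15.1867
soybeans: 27.5 × (466/606) = 27.5 × 0.768977 = 21.1469
zinc: 50.2 × (2951/3736) = 50.2 × 0.789882 = 39.6521
barley: 8.9 × (405/312) = 8.9 × 1.298077 = 11.5529
Index = Σ wᵢ·(p₁ᵢ/p₀ᵢ) = 15.1867 + 21.1469 + 39.6521 + 11.5529 = 87.5385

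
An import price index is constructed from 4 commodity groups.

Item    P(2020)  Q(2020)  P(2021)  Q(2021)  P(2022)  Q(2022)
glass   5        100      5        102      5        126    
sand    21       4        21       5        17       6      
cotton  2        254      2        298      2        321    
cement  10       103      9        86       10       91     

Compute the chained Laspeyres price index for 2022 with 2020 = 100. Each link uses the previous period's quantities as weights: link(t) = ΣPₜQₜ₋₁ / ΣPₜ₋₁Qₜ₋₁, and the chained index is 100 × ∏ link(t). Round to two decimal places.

98.31

Link 2020→2021:
ΣP(2021)Q(2020) = 5×100 + 21×4 + 2×254 + 9×103 = 500 + 84 + 508 + 927 = 2019
ΣP(2020)Q(2020) = 5×100 + 21×4 + 2×254 + 10×103 = 500 + 84 + 508 + 1030 = 2122
link = 2019/2122 = 0.951461
Link 2021→2022:
ΣP(2022)Q(2021) = 5×102 + 17×5 + 2×298 + 10×86 = 510 + 85 + 596 + 860 = 2051
ΣP(2021)Q(2021) = 5×102 + 21×5 + 2×298 + 9×86 = 510 + 105 + 596 + 774 = 1985
link = 2051/1985 = 1.033249
Chained index = 100 × 0.951461 × 1.033249 = 98.3096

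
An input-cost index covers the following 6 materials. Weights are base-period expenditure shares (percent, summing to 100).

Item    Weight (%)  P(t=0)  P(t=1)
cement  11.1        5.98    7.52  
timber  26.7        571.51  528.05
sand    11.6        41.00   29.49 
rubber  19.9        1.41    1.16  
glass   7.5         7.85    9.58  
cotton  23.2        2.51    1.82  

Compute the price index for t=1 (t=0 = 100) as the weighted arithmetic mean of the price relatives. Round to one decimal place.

89.3

cement: 11.1 × (7.52/5.98) = 11.1 × 1.257525 = 13.9585
timber: 26.7 × (528.05/571.51) = 26.7 × 0.923956 = 24.6696
sand: 11.6 × (29.49/41.00) = 11.6 × 0.719268 = 8.3435
rubber: 19.9 × (1.16/1.41) = 19.9 × 0.822695 = 16.3716
glass: 7.5 × (9.58/7.85) = 7.5 × 1.220382 = 9.1529
cotton: 23.2 × (1.82/2.51) = 23.2 × 0.725100 = 16.8223
Index = Σ wᵢ·(p₁ᵢ/p₀ᵢ) = 13.9585 + 24.6696 + 8.3435 + 16.3716 + 9.1529 + 16.8223 = 89.3185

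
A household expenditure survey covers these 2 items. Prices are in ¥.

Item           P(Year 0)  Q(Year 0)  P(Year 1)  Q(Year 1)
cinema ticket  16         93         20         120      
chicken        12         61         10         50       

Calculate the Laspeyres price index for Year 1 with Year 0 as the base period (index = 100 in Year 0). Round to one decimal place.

Laspeyres price index uses base-period quantities as weights.
ΣP(Year 1)·Q(Year 0) = 20×93 + 10×61 = 1860 + 610 = 2470
ΣP(Year 0)·Q(Year 0) = 16×93 + 12×61 = 1488 + 732 = 2220
Index = 2470 / 2220 × 100 = 111.2613

111.3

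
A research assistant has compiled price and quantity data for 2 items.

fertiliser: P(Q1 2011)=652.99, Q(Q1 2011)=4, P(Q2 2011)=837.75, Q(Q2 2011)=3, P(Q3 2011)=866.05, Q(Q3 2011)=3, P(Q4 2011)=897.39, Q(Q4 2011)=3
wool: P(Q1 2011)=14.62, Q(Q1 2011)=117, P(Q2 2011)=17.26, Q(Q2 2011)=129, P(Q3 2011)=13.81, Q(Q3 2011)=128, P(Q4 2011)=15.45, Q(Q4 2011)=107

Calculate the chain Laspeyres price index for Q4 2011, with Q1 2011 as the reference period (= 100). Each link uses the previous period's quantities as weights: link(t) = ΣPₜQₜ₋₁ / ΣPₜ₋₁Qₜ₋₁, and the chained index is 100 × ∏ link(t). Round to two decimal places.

Link Q1 2011→Q2 2011:
ΣP(Q2 2011)Q(Q1 2011) = 837.75×4 + 17.26×117 = 3351 + 2019.42 = 5370.42
ΣP(Q1 2011)Q(Q1 2011) = 652.99×4 + 14.62×117 = 2611.96 + 1710.54 = 4322.5
link = 5370.42/4322.5 = 1.242434
Link Q2 2011→Q3 2011:
ΣP(Q3 2011)Q(Q2 2011) = 866.05×3 + 13.81×129 = 2598.15 + 1781.49 = 4379.64
ΣP(Q2 2011)Q(Q2 2011) = 837.75×3 + 17.26×129 = 2513.25 + 2226.54 = 4739.79
link = 4379.64/4739.79 = 0.924016
Link Q3 2011→Q4 2011:
ΣP(Q4 2011)Q(Q3 2011) = 897.39×3 + 15.45×128 = 2692.17 + 1977.6 = 4669.77
ΣP(Q3 2011)Q(Q3 2011) = 866.05×3 + 13.81×128 = 2598.15 + 1767.68 = 4365.83
link = 4669.77/4365.83 = 1.069618
Chained index = 100 × 1.242434 × 0.924016 × 1.069618 = 122.7952

122.80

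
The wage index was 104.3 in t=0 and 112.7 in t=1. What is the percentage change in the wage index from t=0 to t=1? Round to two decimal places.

8.05%

Change = (112.7 − 104.3) / 104.3 × 100
       = 8.4 / 104.3 × 100 = 8.0537%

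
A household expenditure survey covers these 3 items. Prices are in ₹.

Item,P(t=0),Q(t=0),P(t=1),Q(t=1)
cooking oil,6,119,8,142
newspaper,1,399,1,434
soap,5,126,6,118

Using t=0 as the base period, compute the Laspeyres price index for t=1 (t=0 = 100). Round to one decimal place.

120.9

Laspeyres price index uses base-period quantities as weights.
ΣP(t=1)·Q(t=0) = 8×119 + 1×399 + 6×126 = 952 + 399 + 756 = 2107
ΣP(t=0)·Q(t=0) = 6×119 + 1×399 + 5×126 = 714 + 399 + 630 = 1743
Index = 2107 / 1743 × 100 = 120.8835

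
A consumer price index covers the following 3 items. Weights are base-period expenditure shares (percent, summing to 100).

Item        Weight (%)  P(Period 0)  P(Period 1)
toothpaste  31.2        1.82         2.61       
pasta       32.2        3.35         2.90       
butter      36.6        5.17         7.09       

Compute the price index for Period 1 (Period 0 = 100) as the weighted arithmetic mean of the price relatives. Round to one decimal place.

122.8

toothpaste: 31.2 × (2.61/1.82) = 31.2 × 1.434066 = 44.7429
pasta: 32.2 × (2.90/3.35) = 32.2 × 0.865672 = 27.8746
butter: 36.6 × (7.09/5.17) = 36.6 × 1.371373 = 50.1923
Index = Σ wᵢ·(p₁ᵢ/p₀ᵢ) = 44.7429 + 27.8746 + 50.1923 = 122.8097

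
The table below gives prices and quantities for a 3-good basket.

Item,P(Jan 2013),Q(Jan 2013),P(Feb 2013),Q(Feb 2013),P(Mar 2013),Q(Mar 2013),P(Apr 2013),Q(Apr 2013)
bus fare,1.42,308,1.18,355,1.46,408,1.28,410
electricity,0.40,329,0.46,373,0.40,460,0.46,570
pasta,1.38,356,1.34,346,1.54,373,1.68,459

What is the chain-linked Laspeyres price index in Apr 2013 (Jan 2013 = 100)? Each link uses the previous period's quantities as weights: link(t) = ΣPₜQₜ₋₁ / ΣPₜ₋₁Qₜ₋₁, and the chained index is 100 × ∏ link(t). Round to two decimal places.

Link Jan 2013→Feb 2013:
ΣP(Feb 2013)Q(Jan 2013) = 1.18×308 + 0.46×329 + 1.34×356 = 363.44 + 151.34 + 477.04 = 991.82
ΣP(Jan 2013)Q(Jan 2013) = 1.42×308 + 0.40×329 + 1.38×356 = 437.36 + 131.6 + 491.28 = 1060.24
link = 991.82/1060.24 = 0.935467
Link Feb 2013→Mar 2013:
ΣP(Mar 2013)Q(Feb 2013) = 1.46×355 + 0.40×373 + 1.54×346 = 518.3 + 149.2 + 532.84 = 1200.34
ΣP(Feb 2013)Q(Feb 2013) = 1.18×355 + 0.46×373 + 1.34×346 = 418.9 + 171.58 + 463.64 = 1054.12
link = 1200.34/1054.12 = 1.138713
Link Mar 2013→Apr 2013:
ΣP(Apr 2013)Q(Mar 2013) = 1.28×408 + 0.46×460 + 1.68×373 = 522.24 + 211.6 + 626.64 = 1360.48
ΣP(Mar 2013)Q(Mar 2013) = 1.46×408 + 0.40×460 + 1.54×373 = 595.68 + 184 + 574.42 = 1354.1
link = 1360.48/1354.1 = 1.004712
Chained index = 100 × 0.935467 × 1.138713 × 1.004712 = 107.0248

107.02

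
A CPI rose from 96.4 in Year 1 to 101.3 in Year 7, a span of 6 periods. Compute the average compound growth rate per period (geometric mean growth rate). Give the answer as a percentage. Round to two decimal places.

Growth factor = (101.3/96.4)^(1/6) = (1.050830)^(1/6) = 1.008298
Growth rate = 1.008298 − 1 = 0.008298 = 0.8298%

0.83%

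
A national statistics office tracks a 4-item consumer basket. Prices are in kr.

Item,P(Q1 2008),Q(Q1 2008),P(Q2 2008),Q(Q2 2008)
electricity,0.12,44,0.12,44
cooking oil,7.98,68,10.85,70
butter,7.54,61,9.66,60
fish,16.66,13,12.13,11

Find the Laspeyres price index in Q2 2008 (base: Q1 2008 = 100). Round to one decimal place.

Laspeyres price index uses base-period quantities as weights.
ΣP(Q2 2008)·Q(Q1 2008) = 0.12×44 + 10.85×68 + 9.66×61 + 12.13×13 = 5.28 + 737.8 + 589.26 + 157.69 = 1490.03
ΣP(Q1 2008)·Q(Q1 2008) = 0.12×44 + 7.98×68 + 7.54×61 + 16.66×13 = 5.28 + 542.64 + 459.94 + 216.58 = 1224.44
Index = 1490.03 / 1224.44 × 100 = 121.6907

121.7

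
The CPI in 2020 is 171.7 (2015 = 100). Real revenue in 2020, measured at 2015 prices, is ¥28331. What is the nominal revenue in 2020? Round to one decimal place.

Nominal = Real × (Index/100) = 28331 × (171.7/100)
        = 28331 × 1.717 = 48644.3270

48644.3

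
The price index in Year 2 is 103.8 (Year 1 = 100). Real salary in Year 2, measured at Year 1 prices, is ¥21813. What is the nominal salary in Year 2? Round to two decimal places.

22641.89

Nominal = Real × (Index/100) = 21813 × (103.8/100)
        = 21813 × 1.038 = 22641.8940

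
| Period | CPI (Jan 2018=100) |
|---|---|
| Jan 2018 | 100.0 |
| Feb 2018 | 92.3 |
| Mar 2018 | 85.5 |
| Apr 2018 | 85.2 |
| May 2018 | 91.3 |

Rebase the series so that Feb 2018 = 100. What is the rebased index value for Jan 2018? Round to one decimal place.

108.3

Rebased(Jan 2018) = 100.0 / 92.3 × 100 = 108.3424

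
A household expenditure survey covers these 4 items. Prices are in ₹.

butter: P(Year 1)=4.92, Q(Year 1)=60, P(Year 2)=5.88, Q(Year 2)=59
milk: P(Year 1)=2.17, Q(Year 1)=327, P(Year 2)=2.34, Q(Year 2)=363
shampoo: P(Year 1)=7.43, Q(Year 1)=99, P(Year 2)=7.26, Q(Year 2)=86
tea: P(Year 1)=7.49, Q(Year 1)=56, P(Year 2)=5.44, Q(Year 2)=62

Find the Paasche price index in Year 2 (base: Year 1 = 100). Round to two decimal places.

98.93

Paasche price index uses current-period quantities as weights.
ΣP(Year 2)·Q(Year 2) = 5.88×59 + 2.34×363 + 7.26×86 + 5.44×62 = 346.92 + 849.42 + 624.36 + 337.28 = 2157.98
ΣP(Year 1)·Q(Year 2) = 4.92×59 + 2.17×363 + 7.43×86 + 7.49×62 = 290.28 + 787.71 + 638.98 + 464.38 = 2181.35
Index = 2157.98 / 2181.35 × 100 = 98.9286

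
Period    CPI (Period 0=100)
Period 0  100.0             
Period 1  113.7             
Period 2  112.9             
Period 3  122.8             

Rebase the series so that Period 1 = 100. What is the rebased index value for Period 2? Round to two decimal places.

99.30

Rebased(Period 2) = 112.9 / 113.7 × 100 = 99.2964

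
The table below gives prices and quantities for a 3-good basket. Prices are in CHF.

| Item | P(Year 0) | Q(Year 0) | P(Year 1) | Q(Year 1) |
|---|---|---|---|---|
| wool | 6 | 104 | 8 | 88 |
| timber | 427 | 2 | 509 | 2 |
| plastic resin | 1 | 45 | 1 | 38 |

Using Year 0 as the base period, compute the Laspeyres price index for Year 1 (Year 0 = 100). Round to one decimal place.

Laspeyres price index uses base-period quantities as weights.
ΣP(Year 1)·Q(Year 0) = 8×104 + 509×2 + 1×45 = 832 + 1018 + 45 = 1895
ΣP(Year 0)·Q(Year 0) = 6×104 + 427×2 + 1×45 = 624 + 854 + 45 = 1523
Index = 1895 / 1523 × 100 = 124.4255

124.4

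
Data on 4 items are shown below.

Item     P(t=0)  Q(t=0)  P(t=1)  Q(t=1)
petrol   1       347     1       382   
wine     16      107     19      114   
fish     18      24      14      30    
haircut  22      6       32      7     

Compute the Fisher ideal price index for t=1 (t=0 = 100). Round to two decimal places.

110.47

Laspeyres component (base-period weights):
ΣP(t=1)Q(t=0) = 1×347 + 19×107 + 14×24 + 32×6 = 347 + 2033 + 336 + 192 = 2908
ΣP(t=0)Q(t=0) = 1×347 + 16×107 + 18×24 + 22×6 = 347 + 1712 + 432 + 132 = 2623
L = 2908 / 2623 × 100 = 110.8654
Paasche component (current-period weights):
ΣP(t=1)Q(t=1) = 1×382 + 19×114 + 14×30 + 32×7 = 382 + 2166 + 420 + 224 = 3192
ΣP(t=0)Q(t=1) = 1×382 + 16×114 + 18×30 + 22×7 = 382 + 1824 + 540 + 154 = 2900
P = 3192 / 2900 × 100 = 110.0690
Fisher = √(L × P) = √(110.8654 × 110.0690) = 110.4665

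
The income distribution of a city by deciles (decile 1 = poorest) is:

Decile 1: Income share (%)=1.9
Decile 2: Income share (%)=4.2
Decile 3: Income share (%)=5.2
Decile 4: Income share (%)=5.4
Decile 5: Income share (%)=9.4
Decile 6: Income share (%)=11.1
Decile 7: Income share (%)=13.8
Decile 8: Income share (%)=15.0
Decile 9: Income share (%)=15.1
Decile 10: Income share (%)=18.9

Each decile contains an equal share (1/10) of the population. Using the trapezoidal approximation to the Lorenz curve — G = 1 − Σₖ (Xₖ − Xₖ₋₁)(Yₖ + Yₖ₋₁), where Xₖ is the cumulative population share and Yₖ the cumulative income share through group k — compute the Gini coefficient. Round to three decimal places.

0.305

Cumulative income shares Yₖ: 0.0190, 0.0610, 0.1130, 0.1670, 0.2610, 0.3720, 0.5100, 0.6600, 0.8110, 1.0000
Σ (Xₖ−Xₖ₋₁)(Yₖ+Yₖ₋₁) = (1/10)(0.0190+0.0000) + (1/10)(0.0610+0.0190) + (1/10)(0.1130+0.0610) + (1/10)(0.1670+0.1130) + (1/10)(0.2610+0.1670) + (1/10)(0.3720+0.2610) + (1/10)(0.5100+0.3720) + (1/10)(0.6600+0.5100) + (1/10)(0.8110+0.6600) + (1/10)(1.0000+0.8110)
  = 0.0019 + 0.0080 + 0.0174 + 0.0280 + 0.0428 + 0.0633 + 0.0882 + 0.1170 + 0.1471 + 0.1811 = 0.6948
G = 1 − 0.6948 = 0.3052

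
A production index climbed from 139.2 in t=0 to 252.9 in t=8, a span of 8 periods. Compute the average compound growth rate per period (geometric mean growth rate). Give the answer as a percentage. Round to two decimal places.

Growth factor = (252.9/139.2)^(1/8) = (1.816810)^(1/8) = 1.077491
Growth rate = 1.077491 − 1 = 0.077491 = 7.7491%

7.75%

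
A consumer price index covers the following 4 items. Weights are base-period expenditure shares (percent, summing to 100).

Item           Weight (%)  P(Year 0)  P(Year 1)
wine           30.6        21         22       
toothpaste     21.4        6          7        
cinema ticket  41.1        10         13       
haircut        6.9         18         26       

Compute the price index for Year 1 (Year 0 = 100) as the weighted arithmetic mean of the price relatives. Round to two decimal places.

wine: 30.6 × (22/21) = 30.6 × 1.047619 = 32.0571
toothpaste: 21.4 × (7/6) = 21.4 × 1.166667 = 24.9667
cinema ticket: 41.1 × (13/10) = 41.1 × 1.300000 = 53.4300
haircut: 6.9 × (26/18) = 6.9 × 1.444444 = 9.9667
Index = Σ wᵢ·(p₁ᵢ/p₀ᵢ) = 32.0571 + 24.9667 + 53.4300 + 9.9667 = 120.4205

120.42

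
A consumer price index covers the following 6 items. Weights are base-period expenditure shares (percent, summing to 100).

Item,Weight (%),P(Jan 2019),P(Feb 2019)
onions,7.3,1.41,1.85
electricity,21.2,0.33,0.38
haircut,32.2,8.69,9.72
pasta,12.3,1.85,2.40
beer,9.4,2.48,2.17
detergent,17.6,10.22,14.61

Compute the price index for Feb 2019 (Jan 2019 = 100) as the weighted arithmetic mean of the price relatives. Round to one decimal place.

onions: 7.3 × (1.85/1.41) = 7.3 × 1.312057 = 9.5780
electricity: 21.2 × (0.38/0.33) = 21.2 × 1.151515 = 24.4121
haircut: 32.2 × (9.72/8.69) = 32.2 × 1.118527 = 36.0166
pasta: 12.3 × (2.40/1.85) = 12.3 × 1.297297 = 15.9568
beer: 9.4 × (2.17/2.48) = 9.4 × 0.875000 = 8.2250
detergent: 17.6 × (14.61/10.22) = 17.6 × 1.429550 = 25.1601
Index = Σ wᵢ·(p₁ᵢ/p₀ᵢ) = 9.5780 + 24.4121 + 36.0166 + 15.9568 + 8.2250 + 25.1601 = 119.3485

119.3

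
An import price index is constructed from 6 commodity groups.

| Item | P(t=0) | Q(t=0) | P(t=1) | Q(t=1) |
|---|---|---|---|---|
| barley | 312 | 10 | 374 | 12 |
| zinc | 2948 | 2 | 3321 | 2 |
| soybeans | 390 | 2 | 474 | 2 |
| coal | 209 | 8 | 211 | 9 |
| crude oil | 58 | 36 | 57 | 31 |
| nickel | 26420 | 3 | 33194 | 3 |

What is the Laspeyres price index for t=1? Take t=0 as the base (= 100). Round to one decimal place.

Laspeyres price index uses base-period quantities as weights.
ΣP(t=1)·Q(t=0) = 374×10 + 3321×2 + 474×2 + 211×8 + 57×36 + 33194×3 = 3740 + 6642 + 948 + 1688 + 2052 + 99582 = 114652
ΣP(t=0)·Q(t=0) = 312×10 + 2948×2 + 390×2 + 209×8 + 58×36 + 26420×3 = 3120 + 5896 + 780 + 1672 + 2088 + 79260 = 92816
Index = 114652 / 92816 × 100 = 123.5261

123.5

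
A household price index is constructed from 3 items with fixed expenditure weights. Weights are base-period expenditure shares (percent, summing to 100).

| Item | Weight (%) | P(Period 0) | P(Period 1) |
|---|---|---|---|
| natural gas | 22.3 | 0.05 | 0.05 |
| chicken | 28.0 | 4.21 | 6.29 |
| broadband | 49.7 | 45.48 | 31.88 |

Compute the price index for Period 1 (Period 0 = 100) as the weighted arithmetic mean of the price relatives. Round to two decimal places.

natural gas: 22.3 × (0.05/0.05) = 22.3 × 1.000000 = 22.3000
chicken: 28.0 × (6.29/4.21) = 28.0 × 1.494062 = 41.8337
broadband: 49.7 × (31.88/45.48) = 49.7 × 0.700967 = 34.8381
Index = Σ wᵢ·(p₁ᵢ/p₀ᵢ) = 22.3000 + 41.8337 + 34.8381 = 98.9718

98.97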